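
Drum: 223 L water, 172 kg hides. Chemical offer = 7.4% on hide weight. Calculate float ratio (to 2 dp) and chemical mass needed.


Float ratio = 223 / 172 = 1.30
Chemical = 172 x 7.4 / 100 = 12.728 kg


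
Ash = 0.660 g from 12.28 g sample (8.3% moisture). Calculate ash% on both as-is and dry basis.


As-is ash% = 0.660 / 12.28 x 100 = 5.37%
Dry mass = 12.28 x (100 - 8.3) / 100 = 11.26076 g
Dry-basis ash% = 0.660 / 11.26076 x 100 = 5.86%


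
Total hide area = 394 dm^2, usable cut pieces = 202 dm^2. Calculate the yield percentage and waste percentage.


Yield = 51.3%
Waste = 48.7%


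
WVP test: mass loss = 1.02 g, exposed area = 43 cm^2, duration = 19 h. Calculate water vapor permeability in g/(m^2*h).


WVP = mass_loss / (area x time) x 10000
WVP = 1.02 / (43 x 19) x 10000
WVP = 1.02 / 817 x 10000 = 12.48 g/(m^2*h)


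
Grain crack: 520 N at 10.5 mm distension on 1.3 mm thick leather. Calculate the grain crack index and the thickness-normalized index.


Crack index = 49.5 N/mm
Normalized index = 38.1 N/mm per mm


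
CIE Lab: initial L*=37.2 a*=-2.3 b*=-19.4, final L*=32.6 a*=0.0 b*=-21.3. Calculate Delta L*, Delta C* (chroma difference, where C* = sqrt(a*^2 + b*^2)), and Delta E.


Delta L* = -4.6
Delta C* = 1.76
Delta E = 5.48


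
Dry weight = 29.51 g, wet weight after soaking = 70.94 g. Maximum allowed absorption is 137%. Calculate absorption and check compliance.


WA = (70.94 - 29.51) / 29.51 x 100 = 140.4%
Maximum allowed: 137%
Compliant: No


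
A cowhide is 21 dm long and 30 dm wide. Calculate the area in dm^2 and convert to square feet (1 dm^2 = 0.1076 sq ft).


630 dm^2
67.79 sq ft

Area = 21 x 30 = 630 dm^2
Conversion: 630 x 0.1076 = 67.79 sq ft


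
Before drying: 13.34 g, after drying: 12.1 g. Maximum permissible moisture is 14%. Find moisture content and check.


MC = (13.34 - 12.1) / 13.34 x 100 = 9.3%
Maximum: 14%
Acceptable: Yes


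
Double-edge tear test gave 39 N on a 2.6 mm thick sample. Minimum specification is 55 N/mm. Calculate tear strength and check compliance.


Tear strength = 39 / 2.6 = 15.0 N/mm
Required minimum = 55 N/mm
Compliant: No


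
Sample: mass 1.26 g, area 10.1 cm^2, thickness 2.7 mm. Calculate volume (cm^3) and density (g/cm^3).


Thickness in cm = 2.7 / 10 = 0.27 cm
Volume = 10.1 x 0.27 = 2.727 cm^3
Density = 1.26 / 2.727 = 0.462 g/cm^3


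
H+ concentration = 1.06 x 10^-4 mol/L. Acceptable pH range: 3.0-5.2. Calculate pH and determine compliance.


pH = -log10(1.06 x 10^-4) = 3.97
Range: 3.0 to 5.2
Compliant: Yes


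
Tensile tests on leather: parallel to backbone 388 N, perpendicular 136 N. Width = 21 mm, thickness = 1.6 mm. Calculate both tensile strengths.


Area = 21 x 1.6 = 33.6 mm^2
TS (parallel) = 388 / 33.6 = 11.55 N/mm^2
TS (perpendicular) = 136 / 33.6 = 4.05 N/mm^2


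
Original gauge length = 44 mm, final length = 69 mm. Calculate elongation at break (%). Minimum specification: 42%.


Extension = 69 - 44 = 25 mm
Elongation = 25 / 44 x 100 = 56.8%
Minimum required: 42%
Meets specification: Yes


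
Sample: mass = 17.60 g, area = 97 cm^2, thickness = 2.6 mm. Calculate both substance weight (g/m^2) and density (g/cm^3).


Substance weight = 1814.4 g/m^2
Density = 0.698 g/cm^3

SW = 17.60 / 97 x 10000 = 1814.4 g/m^2
Volume = 97 x 2.6 / 10 = 25.22 cm^3
Density = 17.60 / 25.22 = 0.698 g/cm^3


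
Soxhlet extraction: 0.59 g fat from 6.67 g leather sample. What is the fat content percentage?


Fat content = 0.59 / 6.67 x 100
Fat = 8.8%


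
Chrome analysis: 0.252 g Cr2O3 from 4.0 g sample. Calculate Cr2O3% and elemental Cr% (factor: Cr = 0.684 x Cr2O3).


Cr2O3% = 0.252 / 4.0 x 100 = 6.30%
Cr% = 6.30 x 0.684 = 4.31%


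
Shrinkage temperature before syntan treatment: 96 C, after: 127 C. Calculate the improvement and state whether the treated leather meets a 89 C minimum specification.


Improvement = 127 - 96 = 31 C
Spec check: 127 C >= 89 C? Yes


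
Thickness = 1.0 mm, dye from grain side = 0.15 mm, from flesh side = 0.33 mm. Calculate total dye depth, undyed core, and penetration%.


Total dyed = 0.15 + 0.33 = 0.48 mm
Undyed core = 1.0 - 0.48 = 0.52 mm
Penetration = 0.48 / 1.0 x 100 = 48.0%


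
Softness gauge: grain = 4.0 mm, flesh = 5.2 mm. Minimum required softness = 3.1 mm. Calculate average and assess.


Average = (4.0 + 5.2) / 2 = 4.60 mm
Minimum = 3.1 mm
Meets requirement: Yes


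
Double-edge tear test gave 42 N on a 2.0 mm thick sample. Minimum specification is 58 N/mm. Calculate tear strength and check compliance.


Tear strength = 21.0 N/mm
Compliant: No


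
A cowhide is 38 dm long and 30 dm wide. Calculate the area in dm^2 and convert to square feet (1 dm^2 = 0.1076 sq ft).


Area = 38 x 30 = 1140 dm^2
Conversion: 1140 x 0.1076 = 122.66 sq ft


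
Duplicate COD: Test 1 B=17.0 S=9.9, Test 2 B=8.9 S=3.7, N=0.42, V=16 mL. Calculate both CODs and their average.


COD1 = (17.0 - 9.9) x 0.42 x 8000 / 16 = 1491.0 mg/L
COD2 = (8.9 - 3.7) x 0.42 x 8000 / 16 = 1092.0 mg/L
Average = (1491.0 + 1092.0) / 2 = 1291.5 mg/L


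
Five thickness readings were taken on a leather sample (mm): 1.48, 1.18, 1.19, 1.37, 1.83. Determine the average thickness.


1.41 mm

Sum = 1.48 + 1.18 + 1.19 + 1.37 + 1.83 = 7.05
Average = 7.05 / 5 = 1.41 mm


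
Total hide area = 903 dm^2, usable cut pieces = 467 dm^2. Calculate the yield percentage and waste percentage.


Yield = 51.7%
Waste = 48.3%


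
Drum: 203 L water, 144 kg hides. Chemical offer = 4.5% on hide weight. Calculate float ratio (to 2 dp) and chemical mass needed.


Float ratio = 203 / 144 = 1.41
Chemical = 144 x 4.5 / 100 = 6.48 kg


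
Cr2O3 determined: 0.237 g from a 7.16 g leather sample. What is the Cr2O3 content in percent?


Cr2O3% = 0.237 / 7.16 x 100
Cr2O3% = 3.31%


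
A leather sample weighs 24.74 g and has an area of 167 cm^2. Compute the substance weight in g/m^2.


Substance weight = mass / area x 10000
SW = 24.74 / 167 x 10000
SW = 1481.4 g/m^2


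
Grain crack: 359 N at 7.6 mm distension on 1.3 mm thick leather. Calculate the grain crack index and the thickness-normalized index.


Crack index = 359 / 7.6 = 47.2 N/mm
Normalized = 47.2 / 1.3 = 36.3 N/mm per mm


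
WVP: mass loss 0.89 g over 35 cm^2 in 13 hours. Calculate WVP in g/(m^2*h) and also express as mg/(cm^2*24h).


WVP = 19.56 g/(m^2*h)
Daily rate = 46.95 mg/(cm^2*24h)


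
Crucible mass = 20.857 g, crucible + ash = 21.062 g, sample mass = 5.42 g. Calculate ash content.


Ash mass = 0.205 g
Ash content = 3.78%

Ash mass = 21.062 - 20.857 = 0.205 g
Ash% = 0.205 / 5.42 x 100 = 3.78%


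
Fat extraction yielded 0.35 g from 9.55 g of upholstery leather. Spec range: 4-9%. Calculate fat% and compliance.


Fat content = 3.7%
Compliant: No

Fat% = 0.35 / 9.55 x 100 = 3.7%
Spec range: 4-9%
Compliant: No


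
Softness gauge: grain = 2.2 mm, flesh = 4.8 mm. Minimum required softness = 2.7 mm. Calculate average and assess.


Average softness = 3.50 mm
Meets requirement: Yes

Average = (2.2 + 4.8) / 2 = 3.50 mm
Minimum = 2.7 mm
Meets requirement: Yes


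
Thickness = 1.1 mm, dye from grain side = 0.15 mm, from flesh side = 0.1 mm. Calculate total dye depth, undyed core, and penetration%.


Total dyed = 0.15 + 0.1 = 0.25 mm
Undyed core = 1.1 - 0.25 = 0.85 mm
Penetration = 0.25 / 1.1 x 100 = 22.7%


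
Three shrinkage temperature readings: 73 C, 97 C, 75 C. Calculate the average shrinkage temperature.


Average = (73 + 97 + 75) / 3
Average = 245 / 3 = 81.7 C


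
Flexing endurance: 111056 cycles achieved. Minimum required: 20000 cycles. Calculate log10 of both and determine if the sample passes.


Achieved: log10 = 5.05
Required: log10 = 4.30
Passes: Yes

log10(111056) = 5.05
log10(20000) = 4.30
Passes: Yes


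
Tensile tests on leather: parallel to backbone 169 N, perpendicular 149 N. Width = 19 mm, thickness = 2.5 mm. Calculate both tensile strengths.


Parallel = 3.56 N/mm^2
Perpendicular = 3.14 N/mm^2


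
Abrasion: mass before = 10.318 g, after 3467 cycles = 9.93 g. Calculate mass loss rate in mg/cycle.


Mass loss = 10.318 - 9.93 = 0.388 g
Rate = 0.388 / 3467 x 1000 = 0.112 mg/cycle


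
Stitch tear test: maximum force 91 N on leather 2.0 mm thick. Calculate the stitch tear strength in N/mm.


Stitch tear strength = force / thickness
STS = 91 / 2.0 = 45.5 N/mm


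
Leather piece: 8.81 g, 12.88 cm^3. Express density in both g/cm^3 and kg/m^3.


Density = 8.81 / 12.88 = 0.684 g/cm^3
Convert: 0.684 x 1000 = 684 kg/m^3


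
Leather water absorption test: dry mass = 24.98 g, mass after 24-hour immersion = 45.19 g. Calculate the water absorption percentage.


Water absorbed = 45.19 - 24.98 = 20.21 g
WA% = 20.21 / 24.98 x 100 = 80.9%


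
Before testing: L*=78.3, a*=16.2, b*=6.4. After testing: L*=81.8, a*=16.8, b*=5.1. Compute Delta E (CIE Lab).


dL = 81.8 - 78.3 = 3.5
da = 16.8 - 16.2 = 0.6
db = 5.1 - 6.4 = -1.3
dE = sqrt((3.5)^2 + (0.6)^2 + (-1.3)^2) = 3.78


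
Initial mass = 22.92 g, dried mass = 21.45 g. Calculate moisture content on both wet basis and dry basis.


Wet basis = 6.4%
Dry basis = 6.9%


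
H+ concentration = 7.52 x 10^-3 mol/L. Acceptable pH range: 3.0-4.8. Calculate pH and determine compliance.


pH = -log10(7.52 x 10^-3) = 2.12
Range: 3.0 to 4.8
Compliant: No


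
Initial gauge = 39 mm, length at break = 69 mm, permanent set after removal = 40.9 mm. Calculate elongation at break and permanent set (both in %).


Elongation at break = (69 - 39) / 39 x 100 = 76.9%
Permanent set = (40.9 - 39) / 39 x 100 = 4.9%


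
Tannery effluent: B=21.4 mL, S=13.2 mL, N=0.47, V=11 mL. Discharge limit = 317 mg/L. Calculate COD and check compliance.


COD = 2802.9 mg/L
Compliant: No


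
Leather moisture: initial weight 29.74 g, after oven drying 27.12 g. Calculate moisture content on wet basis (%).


Moisture = 29.74 - 27.12 = 2.62 g
MC = 2.62 / 29.74 x 100 = 8.8%


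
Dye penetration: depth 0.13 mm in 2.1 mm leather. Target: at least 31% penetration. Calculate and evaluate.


Penetration = 0.13 / 2.1 x 100 = 6.2%
Target: 31%
Meets target: No


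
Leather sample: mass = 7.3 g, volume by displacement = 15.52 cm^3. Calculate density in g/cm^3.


Density = mass / volume
Density = 7.3 / 15.52 = 0.470 g/cm^3


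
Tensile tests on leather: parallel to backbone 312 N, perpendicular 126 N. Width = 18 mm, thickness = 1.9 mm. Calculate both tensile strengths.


Area = 18 x 1.9 = 34.2 mm^2
TS (parallel) = 312 / 34.2 = 9.12 N/mm^2
TS (perpendicular) = 126 / 34.2 = 3.68 N/mm^2


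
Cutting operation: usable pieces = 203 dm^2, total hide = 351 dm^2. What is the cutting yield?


57.8%

Yield = usable / total x 100
Yield = 203 / 351 x 100 = 57.8%


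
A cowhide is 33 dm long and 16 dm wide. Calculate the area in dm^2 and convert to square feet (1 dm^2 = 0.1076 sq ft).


528 dm^2
56.81 sq ft

Area = 33 x 16 = 528 dm^2
Conversion: 528 x 0.1076 = 56.81 sq ft


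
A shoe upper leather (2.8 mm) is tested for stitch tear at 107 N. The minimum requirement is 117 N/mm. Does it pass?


STS = 107 / 2.8 = 38.2 N/mm
Minimum required: 117 N/mm
Passes: No


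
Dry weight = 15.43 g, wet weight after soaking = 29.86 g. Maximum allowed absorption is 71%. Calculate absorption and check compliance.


WA = (29.86 - 15.43) / 15.43 x 100 = 93.5%
Maximum allowed: 71%
Compliant: No


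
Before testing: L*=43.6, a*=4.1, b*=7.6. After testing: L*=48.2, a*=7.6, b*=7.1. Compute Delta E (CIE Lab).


Delta E = 5.80

dL = 48.2 - 43.6 = 4.6
da = 7.6 - 4.1 = 3.5
db = 7.1 - 7.6 = -0.5
dE = sqrt((4.6)^2 + (3.5)^2 + (-0.5)^2) = 5.80


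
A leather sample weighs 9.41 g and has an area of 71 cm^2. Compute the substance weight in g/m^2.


1325.4 g/m^2

Substance weight = mass / area x 10000
SW = 9.41 / 71 x 10000
SW = 1325.4 g/m^2


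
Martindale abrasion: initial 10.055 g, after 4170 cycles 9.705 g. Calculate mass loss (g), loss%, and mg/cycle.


Loss = 10.055 - 9.705 = 0.350 g
Loss% = 0.350 / 10.055 x 100 = 3.48%
Rate = 0.350 / 4170 x 1000 = 0.084 mg/cycle


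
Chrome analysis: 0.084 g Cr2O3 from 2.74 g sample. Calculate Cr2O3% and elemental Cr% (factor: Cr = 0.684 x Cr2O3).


Cr2O3% = 0.084 / 2.74 x 100 = 3.07%
Cr% = 3.07 x 0.684 = 2.10%


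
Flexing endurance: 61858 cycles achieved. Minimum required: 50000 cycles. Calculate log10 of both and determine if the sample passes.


log10(61858) = 4.79
log10(50000) = 4.70
Passes: Yes


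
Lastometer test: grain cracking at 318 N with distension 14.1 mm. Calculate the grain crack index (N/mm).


22.6 N/mm


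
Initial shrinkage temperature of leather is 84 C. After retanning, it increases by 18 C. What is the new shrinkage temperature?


102 C

New Ts = 84 + 18 = 102 C


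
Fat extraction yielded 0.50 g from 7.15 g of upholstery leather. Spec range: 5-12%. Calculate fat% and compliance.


Fat% = 0.50 / 7.15 x 100 = 7.0%
Spec range: 5-12%
Compliant: Yes


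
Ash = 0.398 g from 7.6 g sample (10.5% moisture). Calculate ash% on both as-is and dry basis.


As-is ash% = 0.398 / 7.6 x 100 = 5.24%
Dry mass = 7.6 x (100 - 10.5) / 100 = 6.802 g
Dry-basis ash% = 0.398 / 6.802 x 100 = 5.85%


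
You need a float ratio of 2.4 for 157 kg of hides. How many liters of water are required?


Water = hide weight x target ratio
Water = 157 x 2.4 = 376.8 L


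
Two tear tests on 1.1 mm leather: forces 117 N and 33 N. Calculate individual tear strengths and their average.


Tear 1 = 117 / 1.1 = 106.4 N/mm
Tear 2 = 33 / 1.1 = 30.0 N/mm
Average = (106.4 + 30.0) / 2 = 68.2 N/mm


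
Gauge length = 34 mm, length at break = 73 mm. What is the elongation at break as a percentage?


Extension = 73 - 34 = 39 mm
Elongation = 39 / 34 x 100 = 114.7%


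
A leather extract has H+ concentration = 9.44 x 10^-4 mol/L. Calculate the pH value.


pH = -log10[H+]
pH = -log10(9.44 x 10^-4) = 3.03


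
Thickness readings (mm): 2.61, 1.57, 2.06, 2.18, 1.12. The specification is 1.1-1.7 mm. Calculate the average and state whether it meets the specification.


Sum = 9.54
Average = 9.54 / 5 = 1.91 mm
Specification range: 1.1 to 1.7 mm
Within spec: No


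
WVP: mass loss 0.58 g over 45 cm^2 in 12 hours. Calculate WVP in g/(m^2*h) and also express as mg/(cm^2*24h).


WVP = 0.58 / (45 x 12) x 10000 = 10.74 g/(m^2*h)
Mass loss in mg = 0.58 x 1000 = 580 mg
Per cm^2 per 24h in mg: 580 x 24 / (45 x 12) = 13920 / 540 = 25.78 mg/(cm^2*24h)


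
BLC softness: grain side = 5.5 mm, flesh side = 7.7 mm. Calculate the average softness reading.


Average = (5.5 + 7.7) / 2
Average = 6.60 mm


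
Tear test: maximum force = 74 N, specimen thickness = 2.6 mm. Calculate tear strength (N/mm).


28.5 N/mm

Tear strength = force / thickness
Tear = 74 / 2.6 = 28.5 N/mm


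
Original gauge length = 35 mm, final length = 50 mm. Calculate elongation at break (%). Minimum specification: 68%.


Elongation = 42.9%
Meets spec: No

Extension = 50 - 35 = 15 mm
Elongation = 15 / 35 x 100 = 42.9%
Minimum required: 68%
Meets specification: No


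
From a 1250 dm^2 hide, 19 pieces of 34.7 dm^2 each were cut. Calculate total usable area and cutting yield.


Total usable = 19 x 34.7 = 659.3 dm^2
Yield = 659.3 / 1250 x 100 = 52.7%


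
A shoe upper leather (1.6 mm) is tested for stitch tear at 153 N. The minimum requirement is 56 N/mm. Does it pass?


STS = 95.6 N/mm
Passes: Yes

STS = 153 / 1.6 = 95.6 N/mm
Minimum required: 56 N/mm
Passes: Yes


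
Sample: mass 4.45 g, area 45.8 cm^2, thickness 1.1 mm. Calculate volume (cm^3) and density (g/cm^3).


Volume = 5.038 cm^3
Density = 0.883 g/cm^3


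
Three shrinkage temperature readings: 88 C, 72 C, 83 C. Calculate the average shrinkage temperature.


Average = (88 + 72 + 83) / 3
Average = 243 / 3 = 81.0 C


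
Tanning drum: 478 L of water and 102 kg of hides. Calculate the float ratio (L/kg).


Float ratio = water / hide weight
Ratio = 478 / 102 = 4.7


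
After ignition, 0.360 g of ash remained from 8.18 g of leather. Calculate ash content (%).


4.40%


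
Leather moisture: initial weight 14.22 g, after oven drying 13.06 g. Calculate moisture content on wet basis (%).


Moisture = 14.22 - 13.06 = 1.16 g
MC = 1.16 / 14.22 x 100 = 8.2%


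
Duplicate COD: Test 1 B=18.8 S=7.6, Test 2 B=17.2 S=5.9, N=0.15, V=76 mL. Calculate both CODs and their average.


COD1 = (18.8 - 7.6) x 0.15 x 8000 / 76 = 176.8 mg/L
COD2 = (17.2 - 5.9) x 0.15 x 8000 / 76 = 178.4 mg/L
Average = (176.8 + 178.4) / 2 = 177.6 mg/L


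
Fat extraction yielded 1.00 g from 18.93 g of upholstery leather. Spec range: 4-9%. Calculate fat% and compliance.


Fat content = 5.3%
Compliant: Yes


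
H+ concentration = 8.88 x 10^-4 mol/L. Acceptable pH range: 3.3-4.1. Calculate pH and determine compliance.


pH = -log10(8.88 x 10^-4) = 3.05
Range: 3.3 to 4.1
Compliant: No


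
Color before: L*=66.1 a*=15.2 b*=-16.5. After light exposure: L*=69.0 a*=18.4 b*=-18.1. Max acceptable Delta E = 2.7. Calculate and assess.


dL = 2.9, da = 3.2, db = -1.6
dE = sqrt((2.9)^2 + (3.2)^2 + (-1.6)^2) = 4.61
Max = 2.7
Passes: No


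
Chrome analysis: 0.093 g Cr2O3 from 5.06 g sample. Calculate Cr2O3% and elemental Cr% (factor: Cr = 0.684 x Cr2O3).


Cr2O3 = 1.84%
Cr = 1.26%


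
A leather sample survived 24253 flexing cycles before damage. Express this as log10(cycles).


4.38

log10(24253) = 4.38


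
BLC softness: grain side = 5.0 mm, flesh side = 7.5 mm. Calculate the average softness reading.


6.25 mm


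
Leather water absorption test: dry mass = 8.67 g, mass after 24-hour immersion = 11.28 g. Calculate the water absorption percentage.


Water absorbed = 11.28 - 8.67 = 2.61 g
WA% = 2.61 / 8.67 x 100 = 30.1%


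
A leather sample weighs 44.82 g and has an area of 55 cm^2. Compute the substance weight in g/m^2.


Substance weight = mass / area x 10000
SW = 44.82 / 55 x 10000
SW = 8149.1 g/m^2


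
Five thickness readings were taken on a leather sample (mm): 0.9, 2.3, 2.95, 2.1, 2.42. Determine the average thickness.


2.13 mm

Sum = 0.9 + 2.3 + 2.95 + 2.1 + 2.42 = 10.67
Average = 10.67 / 5 = 2.13 mm


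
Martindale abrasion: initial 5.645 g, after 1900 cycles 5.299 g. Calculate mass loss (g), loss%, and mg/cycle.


Loss = 5.645 - 5.299 = 0.346 g
Loss% = 0.346 / 5.645 x 100 = 6.13%
Rate = 0.346 / 1900 x 1000 = 0.182 mg/cycle


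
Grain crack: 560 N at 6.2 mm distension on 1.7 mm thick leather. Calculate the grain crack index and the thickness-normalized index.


Crack index = 90.3 N/mm
Normalized index = 53.1 N/mm per mm

Crack index = 560 / 6.2 = 90.3 N/mm
Normalized = 90.3 / 1.7 = 53.1 N/mm per mm


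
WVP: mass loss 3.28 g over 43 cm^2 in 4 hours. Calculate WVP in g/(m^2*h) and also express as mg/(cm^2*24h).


WVP = 190.70 g/(m^2*h)
Daily rate = 457.67 mg/(cm^2*24h)

WVP = 3.28 / (43 x 4) x 10000 = 190.70 g/(m^2*h)
Mass loss in mg = 3.28 x 1000 = 3280 mg
Per cm^2 per 24h in mg: 3280 x 24 / (43 x 4) = 78720 / 172 = 457.67 mg/(cm^2*24h)


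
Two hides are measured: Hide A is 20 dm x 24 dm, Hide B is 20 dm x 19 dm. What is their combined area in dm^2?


Hide A area = 20 x 24 = 480 dm^2
Hide B area = 20 x 19 = 380 dm^2
Total = 480 + 380 = 860 dm^2


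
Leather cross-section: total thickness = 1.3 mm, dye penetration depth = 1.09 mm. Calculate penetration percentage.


83.8%


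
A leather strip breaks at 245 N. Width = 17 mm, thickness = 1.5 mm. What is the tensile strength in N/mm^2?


9.61 N/mm^2

Cross-sectional area = 17 x 1.5 = 25.5 mm^2
Tensile strength = 245 / 25.5 = 9.61 N/mm^2


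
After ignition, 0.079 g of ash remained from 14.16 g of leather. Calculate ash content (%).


0.56%


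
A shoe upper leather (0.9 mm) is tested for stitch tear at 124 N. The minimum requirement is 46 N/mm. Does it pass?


STS = 124 / 0.9 = 137.8 N/mm
Minimum required: 46 N/mm
Passes: Yes


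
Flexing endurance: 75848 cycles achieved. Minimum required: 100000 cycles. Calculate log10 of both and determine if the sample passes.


Achieved: log10 = 4.88
Required: log10 = 5.00
Passes: No

log10(75848) = 4.88
log10(100000) = 5.00
Passes: No


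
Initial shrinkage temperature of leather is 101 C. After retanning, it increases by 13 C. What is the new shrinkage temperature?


New Ts = 101 + 13 = 114 C


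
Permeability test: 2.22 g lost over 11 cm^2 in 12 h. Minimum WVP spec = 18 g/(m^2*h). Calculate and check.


WVP = 2.22 / (11 x 12) x 10000 = 168.18 g/(m^2*h)
Minimum: 18 g/(m^2*h)
Meets spec: Yes


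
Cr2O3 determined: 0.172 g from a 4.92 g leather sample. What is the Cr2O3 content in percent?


Cr2O3% = 0.172 / 4.92 x 100
Cr2O3% = 3.50%


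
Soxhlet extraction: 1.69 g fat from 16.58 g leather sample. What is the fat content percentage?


Fat content = 1.69 / 16.58 x 100
Fat = 10.2%


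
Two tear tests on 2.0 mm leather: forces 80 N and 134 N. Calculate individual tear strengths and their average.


Tear 1 = 40.0 N/mm
Tear 2 = 67.0 N/mm
Average = 53.5 N/mm

Tear 1 = 80 / 2.0 = 40.0 N/mm
Tear 2 = 134 / 2.0 = 67.0 N/mm
Average = (40.0 + 67.0) / 2 = 53.5 N/mm


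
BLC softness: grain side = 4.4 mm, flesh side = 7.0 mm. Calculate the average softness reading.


5.70 mm

Average = (4.4 + 7.0) / 2
Average = 5.70 mm


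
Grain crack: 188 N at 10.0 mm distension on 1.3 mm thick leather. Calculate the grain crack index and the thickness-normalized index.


Crack index = 188 / 10.0 = 18.8 N/mm
Normalized = 18.8 / 1.3 = 14.5 N/mm per mm


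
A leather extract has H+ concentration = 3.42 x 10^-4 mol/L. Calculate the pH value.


pH = 3.47

pH = -log10[H+]
pH = -log10(3.42 x 10^-4) = 3.47


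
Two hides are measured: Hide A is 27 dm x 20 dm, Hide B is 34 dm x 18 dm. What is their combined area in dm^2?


Hide A area = 27 x 20 = 540 dm^2
Hide B area = 34 x 18 = 612 dm^2
Total = 540 + 612 = 1152 dm^2


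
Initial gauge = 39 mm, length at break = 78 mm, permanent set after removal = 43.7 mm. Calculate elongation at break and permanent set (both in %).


Elongation at break = 100.0%
Permanent set = 12.1%


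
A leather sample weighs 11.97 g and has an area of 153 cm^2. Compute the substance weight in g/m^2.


782.4 g/m^2

Substance weight = mass / area x 10000
SW = 11.97 / 153 x 10000
SW = 782.4 g/m^2


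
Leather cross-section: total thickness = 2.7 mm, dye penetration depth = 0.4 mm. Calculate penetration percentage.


14.8%

Penetration% = 0.4 / 2.7 x 100
Penetration = 14.8%


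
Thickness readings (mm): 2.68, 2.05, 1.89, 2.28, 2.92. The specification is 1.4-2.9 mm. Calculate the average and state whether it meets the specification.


Average = 2.36 mm
Within specification: Yes

Sum = 11.82
Average = 11.82 / 5 = 2.36 mm
Specification range: 1.4 to 2.9 mm
Within spec: Yes


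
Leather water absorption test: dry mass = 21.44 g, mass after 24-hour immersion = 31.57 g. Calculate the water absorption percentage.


47.2%


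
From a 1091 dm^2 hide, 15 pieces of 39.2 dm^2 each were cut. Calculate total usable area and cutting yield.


Usable area = 588.0 dm^2
Yield = 53.9%

Total usable = 15 x 39.2 = 588.0 dm^2
Yield = 588.0 / 1091 x 100 = 53.9%


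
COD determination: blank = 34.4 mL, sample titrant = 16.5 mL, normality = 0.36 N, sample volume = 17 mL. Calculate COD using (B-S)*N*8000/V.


3032.5 mg/L


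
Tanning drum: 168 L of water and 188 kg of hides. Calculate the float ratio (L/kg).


Float ratio = water / hide weight
Ratio = 168 / 188 = 0.9


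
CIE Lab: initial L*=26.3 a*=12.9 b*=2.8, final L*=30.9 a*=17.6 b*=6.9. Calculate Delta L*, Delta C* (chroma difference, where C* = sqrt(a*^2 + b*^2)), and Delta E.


Delta L* = 30.9 - 26.3 = 4.6
C1* = sqrt((12.9)^2 + (2.8)^2) = 13.200
C2* = sqrt((17.6)^2 + (6.9)^2) = 18.904
Delta C* = 18.904 - 13.200 = 5.70
Delta E = sqrt((4.6)^2 + (4.7)^2 + (4.1)^2) = 7.75


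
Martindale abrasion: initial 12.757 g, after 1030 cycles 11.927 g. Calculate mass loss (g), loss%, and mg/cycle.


Loss = 12.757 - 11.927 = 0.830 g
Loss% = 0.830 / 12.757 x 100 = 6.51%
Rate = 0.830 / 1030 x 1000 = 0.806 mg/cycle


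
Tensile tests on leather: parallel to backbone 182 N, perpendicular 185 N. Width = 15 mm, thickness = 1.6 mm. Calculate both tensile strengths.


Area = 15 x 1.6 = 24.0 mm^2
TS (parallel) = 182 / 24.0 = 7.58 N/mm^2
TS (perpendicular) = 185 / 24.0 = 7.71 N/mm^2


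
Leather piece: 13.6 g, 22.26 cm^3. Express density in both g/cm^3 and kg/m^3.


Density = 13.6 / 22.26 = 0.611 g/cm^3
Convert: 0.611 x 1000 = 611 kg/m^3


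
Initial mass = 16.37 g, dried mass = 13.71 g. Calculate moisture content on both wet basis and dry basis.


Wet basis = 16.2%
Dry basis = 19.4%


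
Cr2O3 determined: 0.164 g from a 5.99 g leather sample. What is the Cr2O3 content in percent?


2.74%

Cr2O3% = 0.164 / 5.99 x 100
Cr2O3% = 2.74%


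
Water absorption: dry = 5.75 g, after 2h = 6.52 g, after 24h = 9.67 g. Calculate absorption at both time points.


2h absorption = 13.4%
24h absorption = 68.2%

WA (2h) = (6.52 - 5.75) / 5.75 x 100 = 13.4%
WA (24h) = (9.67 - 5.75) / 5.75 x 100 = 68.2%


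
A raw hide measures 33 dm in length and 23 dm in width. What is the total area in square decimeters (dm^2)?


759 dm^2

Area = length x width
Area = 33 x 23 = 759 dm^2


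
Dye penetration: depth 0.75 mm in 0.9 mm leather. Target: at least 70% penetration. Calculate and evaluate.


Penetration = 83.3%
Meets target: Yes

Penetration = 0.75 / 0.9 x 100 = 83.3%
Target: 70%
Meets target: Yes


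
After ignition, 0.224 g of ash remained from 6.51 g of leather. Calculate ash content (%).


Ash% = 0.224 / 6.51 x 100
Ash% = 3.44%


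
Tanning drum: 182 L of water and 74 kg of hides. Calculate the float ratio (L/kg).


Float ratio = water / hide weight
Ratio = 182 / 74 = 2.5


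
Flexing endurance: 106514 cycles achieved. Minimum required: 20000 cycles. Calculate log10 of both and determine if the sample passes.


Achieved: log10 = 5.03
Required: log10 = 4.30
Passes: Yes

log10(106514) = 5.03
log10(20000) = 4.30
Passes: Yes


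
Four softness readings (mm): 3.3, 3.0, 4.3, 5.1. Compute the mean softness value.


Sum = 3.3 + 3.0 + 4.3 + 5.1
Mean = 15.7 / 4 = 3.93 mm


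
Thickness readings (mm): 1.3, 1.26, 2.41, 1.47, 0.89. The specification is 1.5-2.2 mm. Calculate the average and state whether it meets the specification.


Sum = 7.33
Average = 7.33 / 5 = 1.47 mm
Specification range: 1.5 to 2.2 mm
Within spec: No


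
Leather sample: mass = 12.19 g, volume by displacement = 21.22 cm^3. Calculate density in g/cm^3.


0.574 g/cm^3

Density = mass / volume
Density = 12.19 / 21.22 = 0.574 g/cm^3


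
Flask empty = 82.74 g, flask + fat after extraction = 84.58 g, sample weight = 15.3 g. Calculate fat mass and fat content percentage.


Fat mass = 1.84 g
Fat content = 12.0%

Fat mass = 84.58 - 82.74 = 1.84 g
Fat% = 1.84 / 15.3 x 100 = 12.0%


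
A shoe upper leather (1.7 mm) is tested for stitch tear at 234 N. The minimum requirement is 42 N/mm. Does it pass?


STS = 137.6 N/mm
Passes: Yes

STS = 234 / 1.7 = 137.6 N/mm
Minimum required: 42 N/mm
Passes: Yes


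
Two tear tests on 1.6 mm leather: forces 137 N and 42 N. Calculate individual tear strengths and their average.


Tear 1 = 85.6 N/mm
Tear 2 = 26.3 N/mm
Average = 56.0 N/mm

Tear 1 = 137 / 1.6 = 85.6 N/mm
Tear 2 = 42 / 1.6 = 26.3 N/mm
Average = (85.6 + 26.3) / 2 = 56.0 N/mm


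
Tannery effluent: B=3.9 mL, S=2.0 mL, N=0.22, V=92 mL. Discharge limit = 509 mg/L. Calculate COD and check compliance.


COD = (3.9 - 2.0) x 0.22 x 8000 / 92 = 36.3 mg/L
Limit: 509 mg/L
Compliant: Yes


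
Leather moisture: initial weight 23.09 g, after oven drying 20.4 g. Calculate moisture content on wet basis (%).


Moisture = 23.09 - 20.4 = 2.69 g
MC = 2.69 / 23.09 x 100 = 11.7%


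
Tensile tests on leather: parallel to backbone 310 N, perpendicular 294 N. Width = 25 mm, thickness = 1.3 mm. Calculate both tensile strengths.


Area = 25 x 1.3 = 32.5 mm^2
TS (parallel) = 310 / 32.5 = 9.54 N/mm^2
TS (perpendicular) = 294 / 32.5 = 9.05 N/mm^2


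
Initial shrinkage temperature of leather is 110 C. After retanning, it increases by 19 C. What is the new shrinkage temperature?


New Ts = 110 + 19 = 129 C


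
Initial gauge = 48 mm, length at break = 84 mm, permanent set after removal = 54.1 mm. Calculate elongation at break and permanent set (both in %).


Elongation at break = (84 - 48) / 48 x 100 = 75.0%
Permanent set = (54.1 - 48) / 48 x 100 = 12.7%


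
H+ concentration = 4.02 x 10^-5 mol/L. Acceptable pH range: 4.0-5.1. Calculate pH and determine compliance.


pH = 4.40
Compliant: Yes


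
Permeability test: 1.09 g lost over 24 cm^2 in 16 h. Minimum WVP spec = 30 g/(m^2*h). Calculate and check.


WVP = 28.39 g/(m^2*h)
Meets specification: No

WVP = 1.09 / (24 x 16) x 10000 = 28.39 g/(m^2*h)
Minimum: 30 g/(m^2*h)
Meets spec: No


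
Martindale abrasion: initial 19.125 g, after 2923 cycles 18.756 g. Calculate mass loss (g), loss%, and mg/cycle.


Loss = 19.125 - 18.756 = 0.369 g
Loss% = 0.369 / 19.125 x 100 = 1.93%
Rate = 0.369 / 2923 x 1000 = 0.126 mg/cycle


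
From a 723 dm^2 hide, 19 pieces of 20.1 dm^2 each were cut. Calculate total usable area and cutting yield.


Usable area = 381.9 dm^2
Yield = 52.8%


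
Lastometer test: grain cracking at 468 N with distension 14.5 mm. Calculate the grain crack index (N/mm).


32.3 N/mm

Grain crack index = force / distension
Index = 468 / 14.5 = 32.3 N/mm


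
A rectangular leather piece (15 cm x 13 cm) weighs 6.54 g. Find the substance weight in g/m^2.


335.4 g/m^2


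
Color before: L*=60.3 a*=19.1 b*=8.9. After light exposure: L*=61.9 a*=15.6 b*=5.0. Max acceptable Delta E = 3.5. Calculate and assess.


Delta E = 5.48
Passes: No

dL = 1.6, da = -3.5, db = -3.9
dE = sqrt((1.6)^2 + (-3.5)^2 + (-3.9)^2) = 5.48
Max = 3.5
Passes: No


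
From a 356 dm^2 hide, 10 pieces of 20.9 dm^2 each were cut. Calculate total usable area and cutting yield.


Usable area = 209.0 dm^2
Yield = 58.7%

Total usable = 10 x 20.9 = 209.0 dm^2
Yield = 209.0 / 356 x 100 = 58.7%


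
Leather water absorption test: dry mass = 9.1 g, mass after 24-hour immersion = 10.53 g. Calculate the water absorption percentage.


15.7%

Water absorbed = 10.53 - 9.1 = 1.43 g
WA% = 1.43 / 9.1 x 100 = 15.7%


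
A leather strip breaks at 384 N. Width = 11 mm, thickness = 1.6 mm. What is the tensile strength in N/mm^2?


Cross-sectional area = 11 x 1.6 = 17.6 mm^2
Tensile strength = 384 / 17.6 = 21.82 N/mm^2


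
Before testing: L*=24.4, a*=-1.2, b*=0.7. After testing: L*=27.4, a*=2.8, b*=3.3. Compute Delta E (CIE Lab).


Delta E = 5.64

dL = 27.4 - 24.4 = 3.0
da = 2.8 - (-1.2) = 4.0
db = 3.3 - 0.7 = 2.6
dE = sqrt((3.0)^2 + (4.0)^2 + (2.6)^2) = 5.64


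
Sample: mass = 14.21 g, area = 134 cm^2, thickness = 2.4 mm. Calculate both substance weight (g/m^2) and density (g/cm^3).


SW = 14.21 / 134 x 10000 = 1060.4 g/m^2
Volume = 134 x 2.4 / 10 = 32.16 cm^3
Density = 14.21 / 32.16 = 0.442 g/cm^3


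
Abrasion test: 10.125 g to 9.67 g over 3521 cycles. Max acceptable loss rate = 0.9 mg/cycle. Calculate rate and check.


Loss = 10.125 - 9.67 = 0.455 g
Rate = 0.455 g / 3521 cycles x 1000 = 0.129 mg/cycle
Max = 0.9 mg/cycle
Passes: Yes


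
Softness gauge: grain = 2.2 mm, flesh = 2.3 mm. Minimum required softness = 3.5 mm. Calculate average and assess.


Average = (2.2 + 2.3) / 2 = 2.25 mm
Minimum = 3.5 mm
Meets requirement: No


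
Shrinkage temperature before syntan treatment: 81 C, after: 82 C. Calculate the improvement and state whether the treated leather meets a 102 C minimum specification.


Improvement = 1 C
Meets 102 C spec: No

Improvement = 82 - 81 = 1 C
Spec check: 82 C >= 102 C? No


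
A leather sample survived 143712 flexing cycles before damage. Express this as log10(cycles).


log10(143712) = 5.16


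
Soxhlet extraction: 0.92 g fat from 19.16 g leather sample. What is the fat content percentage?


4.8%

Fat content = 0.92 / 19.16 x 100
Fat = 4.8%


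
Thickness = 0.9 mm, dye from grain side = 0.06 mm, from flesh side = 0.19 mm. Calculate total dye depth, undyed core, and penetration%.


Total dyed = 0.06 + 0.19 = 0.25 mm
Undyed core = 0.9 - 0.25 = 0.65 mm
Penetration = 0.25 / 0.9 x 100 = 27.8%


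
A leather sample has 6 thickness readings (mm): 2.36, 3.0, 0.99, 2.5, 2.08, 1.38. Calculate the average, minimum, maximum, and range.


Sum = 12.31
Average = 12.31 / 6 = 2.05 mm
Minimum = 0.99 mm
Maximum = 3.0 mm
Range = 3.0 - 0.99 = 2.01 mm


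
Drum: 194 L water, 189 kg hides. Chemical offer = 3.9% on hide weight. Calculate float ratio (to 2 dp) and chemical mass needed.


Float ratio = 194 / 189 = 1.03
Chemical = 189 x 3.9 / 100 = 7.371 kg


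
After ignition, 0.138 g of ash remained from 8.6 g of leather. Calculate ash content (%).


1.60%

Ash% = 0.138 / 8.6 x 100
Ash% = 1.60%


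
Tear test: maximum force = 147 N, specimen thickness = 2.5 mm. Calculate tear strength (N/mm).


58.8 N/mm

Tear strength = force / thickness
Tear = 147 / 2.5 = 58.8 N/mm


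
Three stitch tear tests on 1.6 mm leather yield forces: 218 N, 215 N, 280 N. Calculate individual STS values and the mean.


STS1 = 136.3 N/mm
STS2 = 134.4 N/mm
STS3 = 175.0 N/mm
Mean = 148.6 N/mm

STS1 = 218 / 1.6 = 136.3 N/mm
STS2 = 215 / 1.6 = 134.4 N/mm
STS3 = 280 / 1.6 = 175.0 N/mm
Mean = (136.3 + 134.4 + 175.0) / 3 = 148.6 N/mm


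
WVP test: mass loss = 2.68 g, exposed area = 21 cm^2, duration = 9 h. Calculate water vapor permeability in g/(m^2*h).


WVP = mass_loss / (area x time) x 10000
WVP = 2.68 / (21 x 9) x 10000
WVP = 2.68 / 189 x 10000 = 141.80 g/(m^2*h)


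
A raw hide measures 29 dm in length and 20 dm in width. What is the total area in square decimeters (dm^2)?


580 dm^2


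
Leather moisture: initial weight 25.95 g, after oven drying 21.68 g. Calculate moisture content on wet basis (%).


16.5%


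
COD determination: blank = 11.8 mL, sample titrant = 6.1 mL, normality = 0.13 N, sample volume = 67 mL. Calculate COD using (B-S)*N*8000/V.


88.5 mg/L


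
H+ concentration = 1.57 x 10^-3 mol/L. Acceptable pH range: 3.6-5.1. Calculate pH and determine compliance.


pH = -log10(1.57 x 10^-3) = 2.80
Range: 3.6 to 5.1
Compliant: No


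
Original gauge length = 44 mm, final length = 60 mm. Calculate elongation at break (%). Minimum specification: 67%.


Extension = 60 - 44 = 16 mm
Elongation = 16 / 44 x 100 = 36.4%
Minimum required: 67%
Meets specification: No


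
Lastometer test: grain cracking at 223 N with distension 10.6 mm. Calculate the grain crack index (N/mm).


21.0 N/mm


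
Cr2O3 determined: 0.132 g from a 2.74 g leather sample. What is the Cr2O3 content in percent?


4.82%


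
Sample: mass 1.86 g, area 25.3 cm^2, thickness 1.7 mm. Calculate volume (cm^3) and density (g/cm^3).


Thickness in cm = 1.7 / 10 = 0.17 cm
Volume = 25.3 x 0.17 = 4.301 cm^3
Density = 1.86 / 4.301 = 0.432 g/cm^3


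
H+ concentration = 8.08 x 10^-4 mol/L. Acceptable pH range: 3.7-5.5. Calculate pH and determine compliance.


pH = 3.09
Compliant: No

pH = -log10(8.08 x 10^-4) = 3.09
Range: 3.7 to 5.5
Compliant: No


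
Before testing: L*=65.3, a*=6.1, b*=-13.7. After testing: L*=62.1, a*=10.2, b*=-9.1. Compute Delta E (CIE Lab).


dL = 62.1 - 65.3 = -3.2
da = 10.2 - 6.1 = 4.1
db = -9.1 - (-13.7) = 4.6
dE = sqrt((-3.2)^2 + (4.1)^2 + (4.6)^2) = 6.94


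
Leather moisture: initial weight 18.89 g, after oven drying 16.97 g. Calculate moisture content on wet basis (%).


Moisture = 18.89 - 16.97 = 1.92 g
MC = 1.92 / 18.89 x 100 = 10.2%


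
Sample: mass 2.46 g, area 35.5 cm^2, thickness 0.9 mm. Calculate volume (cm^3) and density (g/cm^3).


Thickness in cm = 0.9 / 10 = 0.09 cm
Volume = 35.5 x 0.09 = 3.195 cm^3
Density = 2.46 / 3.195 = 0.770 g/cm^3


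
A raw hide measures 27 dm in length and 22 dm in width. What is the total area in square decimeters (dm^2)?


Area = length x width
Area = 27 x 22 = 594 dm^2


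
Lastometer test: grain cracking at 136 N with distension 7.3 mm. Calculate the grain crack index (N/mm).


18.6 N/mm

Grain crack index = force / distension
Index = 136 / 7.3 = 18.6 N/mm


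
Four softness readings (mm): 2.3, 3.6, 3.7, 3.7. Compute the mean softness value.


Sum = 2.3 + 3.6 + 3.7 + 3.7
Mean = 13.3 / 4 = 3.33 mm


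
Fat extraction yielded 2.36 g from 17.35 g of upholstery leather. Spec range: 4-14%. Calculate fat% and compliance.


Fat% = 2.36 / 17.35 x 100 = 13.6%
Spec range: 4-14%
Compliant: Yes


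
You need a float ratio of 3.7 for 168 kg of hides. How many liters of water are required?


Water = hide weight x target ratio
Water = 168 x 3.7 = 621.6 L


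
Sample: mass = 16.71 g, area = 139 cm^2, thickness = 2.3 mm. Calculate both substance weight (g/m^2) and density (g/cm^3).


Substance weight = 1202.2 g/m^2
Density = 0.523 g/cm^3


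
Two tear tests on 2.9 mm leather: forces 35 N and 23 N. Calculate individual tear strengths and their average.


Tear 1 = 12.1 N/mm
Tear 2 = 7.9 N/mm
Average = 10.0 N/mm


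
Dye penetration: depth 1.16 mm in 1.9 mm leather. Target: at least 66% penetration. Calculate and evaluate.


Penetration = 1.16 / 1.9 x 100 = 61.1%
Target: 66%
Meets target: No


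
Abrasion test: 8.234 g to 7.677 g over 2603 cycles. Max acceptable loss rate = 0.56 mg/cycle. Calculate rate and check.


Loss = 8.234 - 7.677 = 0.557 g
Rate = 0.557 g / 2603 cycles x 1000 = 0.214 mg/cycle
Max = 0.56 mg/cycle
Passes: Yes


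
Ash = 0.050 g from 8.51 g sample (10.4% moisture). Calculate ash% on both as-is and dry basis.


As-is ash% = 0.050 / 8.51 x 100 = 0.59%
Dry mass = 8.51 x (100 - 10.4) / 100 = 7.62496 g
Dry-basis ash% = 0.050 / 7.62496 x 100 = 0.66%


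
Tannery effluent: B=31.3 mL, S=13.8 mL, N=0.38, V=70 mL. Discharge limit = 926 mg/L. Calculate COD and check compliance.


COD = 760.0 mg/L
Compliant: Yes

COD = (31.3 - 13.8) x 0.38 x 8000 / 70 = 760.0 mg/L
Limit: 926 mg/L
Compliant: Yes


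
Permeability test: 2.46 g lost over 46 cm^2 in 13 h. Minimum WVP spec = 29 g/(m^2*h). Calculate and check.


WVP = 2.46 / (46 x 13) x 10000 = 41.14 g/(m^2*h)
Minimum: 29 g/(m^2*h)
Meets spec: Yes


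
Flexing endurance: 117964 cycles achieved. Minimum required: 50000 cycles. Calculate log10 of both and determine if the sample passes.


Achieved: log10 = 5.07
Required: log10 = 4.70
Passes: Yes

log10(117964) = 5.07
log10(50000) = 4.70
Passes: Yes


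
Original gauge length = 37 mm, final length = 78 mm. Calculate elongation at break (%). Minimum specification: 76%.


Extension = 78 - 37 = 41 mm
Elongation = 41 / 37 x 100 = 110.8%
Minimum required: 76%
Meets specification: Yes


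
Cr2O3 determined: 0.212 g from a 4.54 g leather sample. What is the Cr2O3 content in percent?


4.67%

Cr2O3% = 0.212 / 4.54 x 100
Cr2O3% = 4.67%


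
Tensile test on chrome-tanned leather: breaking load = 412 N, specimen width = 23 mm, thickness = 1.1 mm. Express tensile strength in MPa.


Cross-section = 23 x 1.1 = 25.3 mm^2
TS = 412 / 25.3 = 16.28 MPa
(1 N/mm^2 = 1 MPa)


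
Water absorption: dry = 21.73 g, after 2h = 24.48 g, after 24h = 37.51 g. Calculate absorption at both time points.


2h absorption = 12.7%
24h absorption = 72.6%


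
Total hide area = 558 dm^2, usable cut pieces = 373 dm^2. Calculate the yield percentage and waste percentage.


Yield = 373 / 558 x 100 = 66.8%
Waste = 558 - 373 = 185 dm^2
Waste% = 100 - 66.8 = 33.2%
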